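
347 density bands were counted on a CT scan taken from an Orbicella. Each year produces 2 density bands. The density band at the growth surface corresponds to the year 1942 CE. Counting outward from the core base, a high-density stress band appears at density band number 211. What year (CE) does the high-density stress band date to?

1874 CE

The high-density stress band sits at density band 211 from the core base, so 347 − 211 = 136 density bands formed after it.
With 2 density bands per year, 136 / 2 = 68 years.
1942 − 68 = 1874 CE.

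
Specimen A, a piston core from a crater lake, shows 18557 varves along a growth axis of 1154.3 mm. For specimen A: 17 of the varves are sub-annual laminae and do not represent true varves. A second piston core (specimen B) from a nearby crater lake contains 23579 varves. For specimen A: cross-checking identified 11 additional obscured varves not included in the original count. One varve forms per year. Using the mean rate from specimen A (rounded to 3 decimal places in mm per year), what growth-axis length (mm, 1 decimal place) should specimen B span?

1461.9 mm

Specimen A: adjusted count: 18557 − 17 + 11 = 18551 varves.
A: Extension rate ≈ 1154.3 / 18551 = 0.062 mm per year.
B's length ≈ 0.062 × 23579 = 1461.9 mm.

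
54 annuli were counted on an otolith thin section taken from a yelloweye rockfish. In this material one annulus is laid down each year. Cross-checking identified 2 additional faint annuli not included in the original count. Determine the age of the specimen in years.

True annulus count = 54 + 2 = 56.
At one annulus per year, that is 56 years.

56 yr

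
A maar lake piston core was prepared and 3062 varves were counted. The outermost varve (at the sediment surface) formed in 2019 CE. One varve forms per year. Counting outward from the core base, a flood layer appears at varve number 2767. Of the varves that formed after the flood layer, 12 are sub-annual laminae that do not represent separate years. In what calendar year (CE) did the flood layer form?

The flood layer sits at varve 2767 from the core base, so 3062 − 2767 = 295 varves formed after it.
Removing the 12 false varves leaves 295 − 12 = 283 true varves beyond the flood layer.
The varve at the sediment surface is 2019 CE, so the flood layer dates to 2019 − 283 = 1736 CE.

1736 CE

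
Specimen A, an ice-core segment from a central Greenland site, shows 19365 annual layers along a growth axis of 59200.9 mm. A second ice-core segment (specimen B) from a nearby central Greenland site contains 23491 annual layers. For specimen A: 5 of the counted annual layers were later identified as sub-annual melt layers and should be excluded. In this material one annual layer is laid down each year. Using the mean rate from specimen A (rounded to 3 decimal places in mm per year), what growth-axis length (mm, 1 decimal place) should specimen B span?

71835.5 mm

Specimen A: after corrections the count is 19365 − 5 = 19360 annual layers.
A: 59200.9 mm over 19360 years gives 59200.9 / 19360 ≈ 3.058 mm/year.
Length of B = 3.058 × 23491 = 71835.5 mm.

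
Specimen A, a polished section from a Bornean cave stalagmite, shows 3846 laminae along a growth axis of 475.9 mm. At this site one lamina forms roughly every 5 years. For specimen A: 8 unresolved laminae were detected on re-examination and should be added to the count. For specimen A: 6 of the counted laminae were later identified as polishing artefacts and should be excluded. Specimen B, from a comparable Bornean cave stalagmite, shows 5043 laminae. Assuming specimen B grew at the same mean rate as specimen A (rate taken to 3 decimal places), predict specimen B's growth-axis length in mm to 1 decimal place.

630.4 mm

Specimen A: after corrections the count is 3846 − 6 + 8 = 3848 laminae.
Specimen A: at 5 years per lamina, 3848 × 5 = 19240 years.
A: 475.9 mm over 19240 years gives 475.9 / 19240 ≈ 0.025 mm/yr.
Specimen B: multiplying by 5 years per lamina: 5043 × 5 = 25215 years. B's length ≈ 0.025 × 25215 = 630.4 mm.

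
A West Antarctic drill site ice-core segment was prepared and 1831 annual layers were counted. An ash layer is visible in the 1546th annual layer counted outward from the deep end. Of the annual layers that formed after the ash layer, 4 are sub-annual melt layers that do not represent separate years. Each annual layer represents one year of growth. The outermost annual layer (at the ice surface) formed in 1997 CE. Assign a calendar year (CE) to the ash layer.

1716 CE

Between annual layer 1546 and the ice surface there are 1831 − 1546 = 285 annual layers.
285 − 4 false = 281 true annual layers after the ash layer.
1997 − 281 = 1716 CE.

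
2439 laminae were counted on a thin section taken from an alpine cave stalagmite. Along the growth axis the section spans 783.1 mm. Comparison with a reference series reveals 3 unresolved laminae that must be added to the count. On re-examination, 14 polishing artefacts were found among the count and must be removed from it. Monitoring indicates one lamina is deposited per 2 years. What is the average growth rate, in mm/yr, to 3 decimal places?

Adjusted count: 2439 − 14 + 3 = 2428 laminae.
Multiplying by 2 years per lamina: 2428 × 2 = 4856 years.
Mean rate = 783.1 mm / 4856 years ≈ 0.161 mm/yr.

0.161 mm/yr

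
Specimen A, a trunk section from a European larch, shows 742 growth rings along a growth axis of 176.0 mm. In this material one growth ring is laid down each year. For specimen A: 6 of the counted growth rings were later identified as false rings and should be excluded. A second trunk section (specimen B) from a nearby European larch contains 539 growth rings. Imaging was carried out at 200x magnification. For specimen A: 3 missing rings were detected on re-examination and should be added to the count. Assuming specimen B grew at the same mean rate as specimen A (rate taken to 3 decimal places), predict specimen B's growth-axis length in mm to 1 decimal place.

Specimen A: adjusted count: 742 − 6 + 3 = 739 growth rings.
A: Extension rate ≈ 176.0 / 739 = 0.238 mm/year.
Length of B = 0.238 × 539 = 128.3 mm.

128.3 mm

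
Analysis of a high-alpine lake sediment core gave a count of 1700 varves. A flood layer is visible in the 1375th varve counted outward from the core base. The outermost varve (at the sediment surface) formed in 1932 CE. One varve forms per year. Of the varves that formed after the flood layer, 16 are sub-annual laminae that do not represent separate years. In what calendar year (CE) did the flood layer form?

1700 − 1375 = 325 varves lie beyond the flood layer toward the sediment surface.
325 − 16 false = 309 true varves after the flood layer.
Counting back 309 years from 1932 CE places the flood layer in 1932 − 309 = 1623 CE.

1623 CE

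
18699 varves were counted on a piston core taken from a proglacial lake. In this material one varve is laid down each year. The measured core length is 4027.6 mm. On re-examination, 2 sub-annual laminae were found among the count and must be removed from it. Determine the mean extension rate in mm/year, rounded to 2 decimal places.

True varve count = 18699 − 2 = 18697.
4027.6 mm over 18697 years gives 4027.6 / 18697 ≈ 0.22 mm/year.

0.22 mm/year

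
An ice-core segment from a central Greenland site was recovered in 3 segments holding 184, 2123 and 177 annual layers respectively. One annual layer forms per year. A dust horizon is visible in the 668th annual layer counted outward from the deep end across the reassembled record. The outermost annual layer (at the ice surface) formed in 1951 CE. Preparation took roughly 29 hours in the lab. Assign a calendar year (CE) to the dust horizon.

Total annual layers = 184 + 2123 + 177 = 2484.
The dust horizon sits at annual layer 668 from the deep end, so 2484 − 668 = 1816 annual layers formed after it.
Counting back 1816 years from 1951 CE places the dust horizon in 1951 − 1816 = 135 CE.

135 CE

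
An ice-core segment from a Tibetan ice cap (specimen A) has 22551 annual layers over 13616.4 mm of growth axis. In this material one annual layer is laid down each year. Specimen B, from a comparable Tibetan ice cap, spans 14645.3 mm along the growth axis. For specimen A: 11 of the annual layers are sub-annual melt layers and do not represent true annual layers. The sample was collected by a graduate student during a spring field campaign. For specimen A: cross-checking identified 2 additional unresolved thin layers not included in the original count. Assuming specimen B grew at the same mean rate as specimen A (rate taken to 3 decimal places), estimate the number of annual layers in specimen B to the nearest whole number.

Specimen A: true annual layer count = 22551 − 11 + 2 = 22542.
A: Mean rate = 13616.4 mm / 22542 years ≈ 0.604 mm/yr.
B spans 14645.3 / 0.604 = 24247.19 years ≈ 24247 annual layers.

24247 annual layers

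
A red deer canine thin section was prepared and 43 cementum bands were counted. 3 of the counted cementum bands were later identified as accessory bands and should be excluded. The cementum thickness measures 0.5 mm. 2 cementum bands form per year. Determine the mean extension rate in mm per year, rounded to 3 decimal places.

0.025 mm per year

After corrections the count is 43 − 3 = 40 cementum bands.
Dividing by 2 cementum bands per year: 40 / 2 = 20 years.
Mean rate = 0.5 mm / 20 years ≈ 0.025 mm per year.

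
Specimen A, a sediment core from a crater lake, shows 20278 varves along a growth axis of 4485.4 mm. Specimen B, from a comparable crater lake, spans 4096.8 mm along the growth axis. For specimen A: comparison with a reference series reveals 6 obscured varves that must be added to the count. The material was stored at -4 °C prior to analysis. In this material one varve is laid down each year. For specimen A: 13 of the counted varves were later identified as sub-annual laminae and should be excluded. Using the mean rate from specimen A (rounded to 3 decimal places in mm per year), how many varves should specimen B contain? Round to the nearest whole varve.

18538 varves

Specimen A: after corrections the count is 20278 − 13 + 6 = 20271 varves.
A: Mean rate = 4485.4 mm / 20271 years ≈ 0.221 mm per year.
B spans 4096.8 / 0.221 = 18537.56 years ≈ 18538 varves.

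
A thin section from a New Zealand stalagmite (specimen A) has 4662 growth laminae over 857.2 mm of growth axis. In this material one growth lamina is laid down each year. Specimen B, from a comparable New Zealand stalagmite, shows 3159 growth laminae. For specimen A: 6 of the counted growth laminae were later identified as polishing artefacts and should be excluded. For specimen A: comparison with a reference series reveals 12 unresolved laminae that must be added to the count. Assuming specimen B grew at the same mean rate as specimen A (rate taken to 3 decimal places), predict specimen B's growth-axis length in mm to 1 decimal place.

Specimen A: true growth lamina count = 4662 − 6 + 12 = 4668.
A: Mean rate = 857.2 mm / 4668 years ≈ 0.184 mm/year.
B's length ≈ 0.184 × 3159 = 581.3 mm.

581.3 mm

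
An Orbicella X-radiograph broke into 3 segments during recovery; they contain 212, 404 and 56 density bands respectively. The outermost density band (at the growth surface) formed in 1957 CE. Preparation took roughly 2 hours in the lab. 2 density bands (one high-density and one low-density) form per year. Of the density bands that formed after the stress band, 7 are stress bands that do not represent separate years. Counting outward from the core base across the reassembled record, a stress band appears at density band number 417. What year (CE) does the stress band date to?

1833 CE

Total density bands = 212 + 404 + 56 = 672.
The stress band sits at density band 417 from the core base, so 672 − 417 = 255 density bands formed after it.
Excluding 7 false density bands: 255 − 7 = 248.
With 2 density bands per year, 248 / 2 = 124 years.
The density band at the growth surface is 1957 CE, so the stress band dates to 1957 − 124 = 1833 CE.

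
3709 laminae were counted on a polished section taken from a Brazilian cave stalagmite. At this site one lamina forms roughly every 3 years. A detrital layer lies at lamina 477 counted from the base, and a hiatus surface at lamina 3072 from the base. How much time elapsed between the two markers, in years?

7785 years

Separation: 3072 − 477 = 2595 laminae.
Multiplying by 3 years per lamina: 2595 × 3 = 7785 years.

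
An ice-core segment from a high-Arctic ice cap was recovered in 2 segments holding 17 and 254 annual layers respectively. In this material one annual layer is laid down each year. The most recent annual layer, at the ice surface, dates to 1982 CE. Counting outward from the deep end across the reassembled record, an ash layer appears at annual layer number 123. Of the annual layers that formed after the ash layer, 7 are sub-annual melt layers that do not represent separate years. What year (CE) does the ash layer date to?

1841 CE

Total annual layers = 17 + 254 = 271.
Between annual layer 123 and the ice surface there are 271 − 123 = 148 annual layers.
148 − 7 false = 141 true annual layers after the ash layer.
Counting back 141 years from 1982 CE places the ash layer in 1982 − 141 = 1841 CE.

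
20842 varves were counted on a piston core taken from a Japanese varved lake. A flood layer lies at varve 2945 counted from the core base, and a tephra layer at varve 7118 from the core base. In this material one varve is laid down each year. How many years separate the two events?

4173 years

Separation: 7118 − 2945 = 4173 varves.
One varve per year makes the interval 4173 years.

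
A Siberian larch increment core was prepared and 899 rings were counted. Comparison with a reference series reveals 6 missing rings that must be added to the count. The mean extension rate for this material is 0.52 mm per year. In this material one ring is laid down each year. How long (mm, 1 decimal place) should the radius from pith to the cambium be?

True ring count = 899 + 6 = 905.
Length ≈ 0.52 × 905 = 470.6 mm.

470.6 mm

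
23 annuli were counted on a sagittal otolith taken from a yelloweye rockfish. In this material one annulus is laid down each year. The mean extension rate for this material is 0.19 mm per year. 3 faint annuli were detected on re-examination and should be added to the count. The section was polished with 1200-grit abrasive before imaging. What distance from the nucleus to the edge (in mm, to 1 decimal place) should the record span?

Adjusted count: 23 + 3 = 26 annuli.
Predicted length = 0.19 mm/year × 26 years = 4.9 mm.

4.9 mm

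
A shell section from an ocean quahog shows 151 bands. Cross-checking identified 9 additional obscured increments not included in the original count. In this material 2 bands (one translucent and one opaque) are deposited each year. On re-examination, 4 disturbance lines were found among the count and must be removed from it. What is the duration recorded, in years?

78 years

After corrections the count is 151 − 4 + 9 = 156 bands.
156 bands at 2 per year is 156 / 2 = 78 years.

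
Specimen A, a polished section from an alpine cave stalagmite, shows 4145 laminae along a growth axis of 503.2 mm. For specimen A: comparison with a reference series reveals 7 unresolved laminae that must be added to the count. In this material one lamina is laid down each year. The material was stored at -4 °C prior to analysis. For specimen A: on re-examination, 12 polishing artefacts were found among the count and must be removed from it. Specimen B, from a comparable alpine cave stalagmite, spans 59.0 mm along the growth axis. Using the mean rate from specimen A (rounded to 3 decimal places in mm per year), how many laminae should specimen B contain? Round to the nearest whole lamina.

Specimen A: true lamina count = 4145 − 12 + 7 = 4140.
A: Extension rate ≈ 503.2 / 4140 = 0.122 mm/year.
B spans 59.0 / 0.122 = 483.61 years ≈ 484 laminae.

484 laminae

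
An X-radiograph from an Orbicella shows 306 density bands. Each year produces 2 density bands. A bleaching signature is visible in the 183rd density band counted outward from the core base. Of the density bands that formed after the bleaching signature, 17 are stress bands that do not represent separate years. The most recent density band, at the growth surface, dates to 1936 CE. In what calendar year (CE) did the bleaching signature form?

1883 CE

The bleaching signature sits at density band 183 from the core base, so 306 − 183 = 123 density bands formed after it.
123 − 17 false = 106 true density bands after the bleaching signature.
With 2 density bands per year, 106 / 2 = 53 years.
The density band at the growth surface is 1936 CE, so the bleaching signature dates to 1936 − 53 = 1883 CE.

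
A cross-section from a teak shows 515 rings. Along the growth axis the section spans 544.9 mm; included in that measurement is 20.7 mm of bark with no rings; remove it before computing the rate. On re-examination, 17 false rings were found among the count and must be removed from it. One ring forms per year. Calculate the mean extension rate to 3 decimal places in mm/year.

After corrections the count is 515 − 17 = 498 rings.
The growth record spans 544.9 − 20.7 = 524.2 mm.
Extension rate ≈ 524.2 / 498 = 1.053 mm/year.

1.053 mm/year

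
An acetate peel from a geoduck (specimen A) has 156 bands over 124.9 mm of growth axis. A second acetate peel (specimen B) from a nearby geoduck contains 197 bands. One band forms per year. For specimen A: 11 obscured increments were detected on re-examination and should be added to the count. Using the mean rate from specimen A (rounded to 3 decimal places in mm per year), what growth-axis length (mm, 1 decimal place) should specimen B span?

Specimen A: adjusted count: 156 + 11 = 167 bands.
A: Mean rate = 124.9 mm / 167 years ≈ 0.748 mm per year.
For B, 0.748 mm/year × 197 years = 147.4 mm.

147.4 mm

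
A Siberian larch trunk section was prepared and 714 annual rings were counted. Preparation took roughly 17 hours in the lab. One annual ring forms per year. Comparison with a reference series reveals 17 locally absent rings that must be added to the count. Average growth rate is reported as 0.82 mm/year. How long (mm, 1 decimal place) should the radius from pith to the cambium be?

599.4 mm

Adjusted count: 714 + 17 = 731 annual rings.
731 years at 0.82 mm/year gives 0.82 × 731 = 599.4 mm.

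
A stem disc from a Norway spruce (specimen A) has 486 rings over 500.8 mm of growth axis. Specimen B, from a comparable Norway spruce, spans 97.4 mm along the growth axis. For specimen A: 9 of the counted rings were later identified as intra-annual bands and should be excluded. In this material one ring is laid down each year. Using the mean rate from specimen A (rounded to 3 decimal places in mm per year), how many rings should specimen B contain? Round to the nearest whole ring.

93 rings

Specimen A: after corrections the count is 486 − 9 = 477 rings.
A: 500.8 mm over 477 years gives 500.8 / 477 ≈ 1.050 mm/yr.
B spans 97.4 / 1.050 = 92.76 years ≈ 93 rings.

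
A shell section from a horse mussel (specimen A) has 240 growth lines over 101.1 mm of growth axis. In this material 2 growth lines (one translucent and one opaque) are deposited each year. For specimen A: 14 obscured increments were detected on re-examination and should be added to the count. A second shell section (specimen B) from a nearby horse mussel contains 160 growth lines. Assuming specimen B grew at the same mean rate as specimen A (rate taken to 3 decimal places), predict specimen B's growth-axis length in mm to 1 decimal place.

Specimen A: true growth line count = 240 + 14 = 254.
Specimen A: 254 growth lines at 2 per year is 254 / 2 = 127 years.
A: Extension rate ≈ 101.1 / 127 = 0.796 mm/year.
Specimen B: dividing by 2 growth lines per year: 160 / 2 = 80 years. For B, 0.796 mm/year × 80 years = 63.7 mm.

63.7 mm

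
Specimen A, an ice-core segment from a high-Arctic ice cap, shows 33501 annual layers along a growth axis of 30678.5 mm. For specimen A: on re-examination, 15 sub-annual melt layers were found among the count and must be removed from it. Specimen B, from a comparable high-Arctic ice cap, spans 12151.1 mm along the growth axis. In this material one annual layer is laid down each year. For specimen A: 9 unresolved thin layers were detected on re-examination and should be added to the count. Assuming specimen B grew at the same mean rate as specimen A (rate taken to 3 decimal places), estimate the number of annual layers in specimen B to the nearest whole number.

13265 annual layers

Specimen A: true annual layer count = 33501 − 15 + 9 = 33495.
A: Mean rate = 30678.5 mm / 33495 years ≈ 0.916 mm per year.
B spans 12151.1 / 0.916 = 13265.39 years ≈ 13265 annual layers.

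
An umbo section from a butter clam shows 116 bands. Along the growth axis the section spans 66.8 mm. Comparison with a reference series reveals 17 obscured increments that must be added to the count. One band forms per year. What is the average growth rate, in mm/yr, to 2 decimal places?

0.50 mm/yr

True band count = 116 + 17 = 133.
Mean rate = 66.8 mm / 133 years ≈ 0.50 mm/yr.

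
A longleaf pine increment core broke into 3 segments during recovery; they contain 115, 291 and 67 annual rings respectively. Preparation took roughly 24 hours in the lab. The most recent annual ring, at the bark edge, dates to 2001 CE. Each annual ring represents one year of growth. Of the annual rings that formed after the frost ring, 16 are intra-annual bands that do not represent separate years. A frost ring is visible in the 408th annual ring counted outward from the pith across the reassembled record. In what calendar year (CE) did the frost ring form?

Total annual rings = 115 + 291 + 67 = 473.
473 − 408 = 65 annual rings lie beyond the frost ring toward the bark edge.
65 − 16 false = 49 true annual rings after the frost ring.
Counting back 49 years from 2001 CE places the frost ring in 2001 − 49 = 1952 CE.

1952 CE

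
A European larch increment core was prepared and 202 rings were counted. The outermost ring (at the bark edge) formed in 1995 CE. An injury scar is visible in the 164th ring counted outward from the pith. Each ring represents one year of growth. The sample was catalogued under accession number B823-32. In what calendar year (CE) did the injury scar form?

1957 CE

The injury scar sits at ring 164 from the pith, so 202 − 164 = 38 rings formed after it.
1995 − 38 = 1957 CE.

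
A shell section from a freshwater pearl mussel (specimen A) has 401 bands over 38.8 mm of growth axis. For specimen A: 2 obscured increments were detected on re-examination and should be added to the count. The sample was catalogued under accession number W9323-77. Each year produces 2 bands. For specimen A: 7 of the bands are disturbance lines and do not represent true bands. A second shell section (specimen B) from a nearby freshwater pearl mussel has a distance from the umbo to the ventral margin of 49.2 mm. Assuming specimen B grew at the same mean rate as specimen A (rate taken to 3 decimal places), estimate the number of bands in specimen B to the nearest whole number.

Specimen A: true band count = 401 − 7 + 2 = 396.
Specimen A: 396 bands at 2 per year is 396 / 2 = 198 years.
A: 38.8 mm over 198 years gives 38.8 / 198 ≈ 0.196 mm/yr.
B spans 49.2 / 0.196 = 251.02 years; at 2 bands per year that is 251.02 × 2 ≈ 502 bands.

502 bands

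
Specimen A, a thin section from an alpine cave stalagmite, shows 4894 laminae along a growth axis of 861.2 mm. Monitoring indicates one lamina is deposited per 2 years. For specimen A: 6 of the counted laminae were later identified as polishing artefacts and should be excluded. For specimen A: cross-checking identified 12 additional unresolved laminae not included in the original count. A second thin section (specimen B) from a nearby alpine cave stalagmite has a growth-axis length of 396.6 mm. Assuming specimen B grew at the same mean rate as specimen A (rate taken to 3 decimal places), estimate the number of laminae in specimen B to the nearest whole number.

2253 laminae

Specimen A: after corrections the count is 4894 − 6 + 12 = 4900 laminae.
Specimen A: at 2 years per lamina, 4900 × 2 = 9800 years.
A: Mean rate = 861.2 mm / 9800 years ≈ 0.088 mm/year.
For B, 396.6 / 0.088 = 4506.82 years; at 2 years per lamina that is 4506.82 / 2 ≈ 2253 laminae.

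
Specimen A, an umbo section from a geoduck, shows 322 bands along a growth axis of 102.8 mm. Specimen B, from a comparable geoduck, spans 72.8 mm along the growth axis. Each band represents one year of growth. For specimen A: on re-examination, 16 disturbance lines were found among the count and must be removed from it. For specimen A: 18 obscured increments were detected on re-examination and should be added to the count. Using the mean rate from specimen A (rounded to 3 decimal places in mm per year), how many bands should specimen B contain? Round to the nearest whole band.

230 bands

Specimen A: after corrections the count is 322 − 16 + 18 = 324 bands.
A: Mean rate = 102.8 mm / 324 years ≈ 0.317 mm per year.
Specimen B: 72.8 mm / 0.317 mm per year = 229.65 years ≈ 230 bands.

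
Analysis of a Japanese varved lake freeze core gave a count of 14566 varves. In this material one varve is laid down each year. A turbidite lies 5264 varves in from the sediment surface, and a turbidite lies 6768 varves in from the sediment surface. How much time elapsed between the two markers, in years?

1504 yr

6768 − 5264 = 1504 varves lie between the two events.
At one varve per year, 1504 years elapsed between them.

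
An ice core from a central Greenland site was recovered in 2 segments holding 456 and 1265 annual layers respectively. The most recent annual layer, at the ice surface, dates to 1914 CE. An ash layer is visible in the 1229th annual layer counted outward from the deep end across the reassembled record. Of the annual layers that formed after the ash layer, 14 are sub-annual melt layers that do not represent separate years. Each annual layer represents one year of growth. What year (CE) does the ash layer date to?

Total annual layers = 456 + 1265 = 1721.
1721 − 1229 = 492 annual layers lie beyond the ash layer toward the ice surface.
Excluding 14 false annual layers: 492 − 14 = 478.
The annual layer at the ice surface is 1914 CE, so the ash layer dates to 1914 − 478 = 1436 CE.

1436 CE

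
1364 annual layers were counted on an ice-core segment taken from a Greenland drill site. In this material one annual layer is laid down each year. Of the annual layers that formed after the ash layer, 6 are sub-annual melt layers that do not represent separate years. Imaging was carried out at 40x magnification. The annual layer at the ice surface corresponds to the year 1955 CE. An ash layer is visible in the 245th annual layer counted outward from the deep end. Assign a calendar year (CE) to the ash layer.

842 CE

1364 − 245 = 1119 annual layers lie beyond the ash layer toward the ice surface.
Excluding 6 false annual layers: 1119 − 6 = 1113.
1955 − 1113 = 842 CE.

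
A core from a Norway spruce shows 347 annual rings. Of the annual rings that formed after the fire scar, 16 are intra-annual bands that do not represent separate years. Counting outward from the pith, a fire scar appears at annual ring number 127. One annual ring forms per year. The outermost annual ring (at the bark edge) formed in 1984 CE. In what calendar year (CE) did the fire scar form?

Between annual ring 127 and the bark edge there are 347 − 127 = 220 annual rings.
Removing the 16 false annual rings leaves 220 − 16 = 204 true annual rings beyond the fire scar.
Counting back 204 years from 1984 CE places the fire scar in 1984 − 204 = 1780 CE.

1780 CE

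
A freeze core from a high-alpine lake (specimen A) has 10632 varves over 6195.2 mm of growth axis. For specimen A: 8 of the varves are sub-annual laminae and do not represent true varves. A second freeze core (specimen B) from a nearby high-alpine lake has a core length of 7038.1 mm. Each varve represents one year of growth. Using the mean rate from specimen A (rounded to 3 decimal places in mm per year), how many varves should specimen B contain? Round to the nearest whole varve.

Specimen A: correcting the raw count gives 10632 − 8 = 10624 true varves.
A: Mean rate = 6195.2 mm / 10624 years ≈ 0.583 mm/yr.
B spans 7038.1 / 0.583 = 12072.21 years ≈ 12072 varves.

12072 varves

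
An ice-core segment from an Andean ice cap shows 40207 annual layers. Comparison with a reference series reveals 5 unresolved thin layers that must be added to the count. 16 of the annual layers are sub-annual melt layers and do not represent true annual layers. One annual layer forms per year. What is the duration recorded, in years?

Correcting the raw count gives 40207 − 16 + 5 = 40196 true annual layers.
With a one-to-one annual layer periodicity this is 40196 years.

40196 years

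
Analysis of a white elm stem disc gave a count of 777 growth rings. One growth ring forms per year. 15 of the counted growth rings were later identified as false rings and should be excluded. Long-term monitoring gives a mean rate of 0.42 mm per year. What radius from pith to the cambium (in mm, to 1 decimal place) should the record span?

After corrections the count is 777 − 15 = 762 growth rings.
Length ≈ 0.42 × 762 = 320.0 mm.

320.0 mm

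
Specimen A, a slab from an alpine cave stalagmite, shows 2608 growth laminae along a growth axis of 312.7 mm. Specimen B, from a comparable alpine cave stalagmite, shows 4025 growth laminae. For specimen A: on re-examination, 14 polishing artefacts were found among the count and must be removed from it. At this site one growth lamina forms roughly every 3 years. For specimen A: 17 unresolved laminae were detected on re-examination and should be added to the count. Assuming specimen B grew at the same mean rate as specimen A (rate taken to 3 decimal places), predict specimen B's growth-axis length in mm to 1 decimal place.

483.0 mm

Specimen A: correcting the raw count gives 2608 − 14 + 17 = 2611 true growth laminae.
Specimen A: multiplying by 3 years per growth lamina: 2611 × 3 = 7833 years.
A: Mean rate = 312.7 mm / 7833 years ≈ 0.040 mm/yr.
Specimen B: 4025 growth laminae at 3 years each span 4025 × 3 = 12075 years. Length of B = 0.040 × 12075 = 483.0 mm.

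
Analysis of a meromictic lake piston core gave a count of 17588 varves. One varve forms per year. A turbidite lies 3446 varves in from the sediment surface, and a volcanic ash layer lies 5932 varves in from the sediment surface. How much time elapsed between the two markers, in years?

5932 − 3446 = 2486 varves lie between the two events.
At one varve per year, 2486 years elapsed between them.

2486 years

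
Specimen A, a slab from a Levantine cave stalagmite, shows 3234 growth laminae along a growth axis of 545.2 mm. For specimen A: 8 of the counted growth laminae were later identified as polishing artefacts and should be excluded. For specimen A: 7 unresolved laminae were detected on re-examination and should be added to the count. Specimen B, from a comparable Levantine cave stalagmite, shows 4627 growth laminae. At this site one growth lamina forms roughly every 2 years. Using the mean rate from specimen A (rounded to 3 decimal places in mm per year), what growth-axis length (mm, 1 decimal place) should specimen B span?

777.3 mm

Specimen A: after corrections the count is 3234 − 8 + 7 = 3233 growth laminae.
Specimen A: 3233 growth laminae at 2 years each span 3233 × 2 = 6466 years.
A: Extension rate ≈ 545.2 / 6466 = 0.084 mm/yr.
Specimen B: at 2 years per growth lamina, 4627 × 2 = 9254 years. Length of B = 0.084 × 9254 = 777.3 mm.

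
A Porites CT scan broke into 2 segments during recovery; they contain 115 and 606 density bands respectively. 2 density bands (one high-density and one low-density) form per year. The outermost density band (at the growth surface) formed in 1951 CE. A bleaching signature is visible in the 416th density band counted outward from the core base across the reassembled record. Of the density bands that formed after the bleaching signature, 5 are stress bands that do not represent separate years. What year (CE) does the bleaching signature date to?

Total density bands = 115 + 606 = 721.
721 − 416 = 305 density bands lie beyond the bleaching signature toward the growth surface.
Removing the 5 false density bands leaves 305 − 5 = 300 true density bands beyond the bleaching signature.
With 2 density bands per year, 300 / 2 = 150 years.
Counting back 150 years from 1951 CE places the bleaching signature in 1951 − 150 = 1801 CE.

1801 CE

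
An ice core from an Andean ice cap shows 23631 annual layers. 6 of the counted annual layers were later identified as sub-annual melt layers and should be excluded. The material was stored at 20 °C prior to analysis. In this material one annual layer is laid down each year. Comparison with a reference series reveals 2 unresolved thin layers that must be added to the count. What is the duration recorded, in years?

Adjusted count: 23631 − 6 + 2 = 23627 annual layers.
One annual layer per year makes the duration 23627 years.

23627 yr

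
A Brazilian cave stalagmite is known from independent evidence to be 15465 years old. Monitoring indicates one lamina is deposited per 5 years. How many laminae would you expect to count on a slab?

One lamina every 5 years means 15465 / 5 = 3093 laminae.
So 3093 laminae should be present.

3093 laminae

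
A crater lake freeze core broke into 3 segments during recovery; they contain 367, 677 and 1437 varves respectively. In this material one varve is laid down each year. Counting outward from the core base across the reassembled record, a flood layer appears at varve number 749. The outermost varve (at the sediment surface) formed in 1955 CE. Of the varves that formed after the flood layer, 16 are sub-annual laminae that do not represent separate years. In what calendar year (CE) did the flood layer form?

Total varves = 367 + 677 + 1437 = 2481.
Between varve 749 and the sediment surface there are 2481 − 749 = 1732 varves.
Excluding 16 false varves: 1732 − 16 = 1716.
Counting back 1716 years from 1955 CE places the flood layer in 1955 − 1716 = 239 CE.

239 CE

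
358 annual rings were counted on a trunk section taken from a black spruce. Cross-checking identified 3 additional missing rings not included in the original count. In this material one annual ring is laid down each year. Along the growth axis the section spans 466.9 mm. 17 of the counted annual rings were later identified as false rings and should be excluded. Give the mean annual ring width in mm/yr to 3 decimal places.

Adjusted count: 358 − 17 + 3 = 344 annual rings.
Mean rate = 466.9 mm / 344 years ≈ 1.357 mm/yr.

1.357 mm/yr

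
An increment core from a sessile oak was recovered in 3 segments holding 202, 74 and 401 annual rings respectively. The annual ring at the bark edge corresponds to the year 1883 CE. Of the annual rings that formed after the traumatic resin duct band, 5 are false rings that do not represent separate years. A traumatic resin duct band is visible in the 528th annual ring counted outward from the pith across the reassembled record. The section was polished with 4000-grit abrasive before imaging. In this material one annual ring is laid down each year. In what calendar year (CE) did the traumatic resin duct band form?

Total annual rings = 202 + 74 + 401 = 677.
Between annual ring 528 and the bark edge there are 677 − 528 = 149 annual rings.
Removing the 5 false annual rings leaves 149 − 5 = 144 true annual rings beyond the traumatic resin duct band.
1883 − 144 = 1739 CE.

1739 CE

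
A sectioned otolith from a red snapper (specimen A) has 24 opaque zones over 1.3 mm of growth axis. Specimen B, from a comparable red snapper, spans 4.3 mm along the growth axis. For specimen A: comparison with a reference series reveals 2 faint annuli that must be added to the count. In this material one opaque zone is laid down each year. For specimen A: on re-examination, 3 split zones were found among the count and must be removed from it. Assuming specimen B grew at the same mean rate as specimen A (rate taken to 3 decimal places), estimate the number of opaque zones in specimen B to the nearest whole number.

75 opaque zones

Specimen A: correcting the raw count gives 24 − 3 + 2 = 23 true opaque zones.
A: 1.3 mm over 23 years gives 1.3 / 23 ≈ 0.057 mm per year.
B spans 4.3 / 0.057 = 75.44 years ≈ 75 opaque zones.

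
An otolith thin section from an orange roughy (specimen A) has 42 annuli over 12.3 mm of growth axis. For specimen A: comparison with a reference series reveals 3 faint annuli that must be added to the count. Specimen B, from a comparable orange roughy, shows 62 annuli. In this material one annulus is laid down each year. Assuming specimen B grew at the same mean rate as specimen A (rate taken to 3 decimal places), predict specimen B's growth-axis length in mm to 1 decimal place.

Specimen A: adjusted count: 42 + 3 = 45 annuli.
A: Extension rate ≈ 12.3 / 45 = 0.273 mm per year.
Length of B = 0.273 × 62 = 16.9 mm.

16.9 mm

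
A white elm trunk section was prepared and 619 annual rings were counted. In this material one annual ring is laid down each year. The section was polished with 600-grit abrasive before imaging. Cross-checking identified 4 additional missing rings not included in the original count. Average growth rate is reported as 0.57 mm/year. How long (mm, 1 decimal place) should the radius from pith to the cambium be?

355.1 mm

True annual ring count = 619 + 4 = 623.
Length ≈ 0.57 × 623 = 355.1 mm.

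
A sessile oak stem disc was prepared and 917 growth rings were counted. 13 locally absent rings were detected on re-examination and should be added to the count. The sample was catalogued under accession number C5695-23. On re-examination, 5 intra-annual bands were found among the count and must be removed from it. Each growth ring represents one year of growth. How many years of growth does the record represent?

925 years

Correcting the raw count gives 917 − 5 + 13 = 925 true growth rings.
One growth ring per year makes the duration 925 years.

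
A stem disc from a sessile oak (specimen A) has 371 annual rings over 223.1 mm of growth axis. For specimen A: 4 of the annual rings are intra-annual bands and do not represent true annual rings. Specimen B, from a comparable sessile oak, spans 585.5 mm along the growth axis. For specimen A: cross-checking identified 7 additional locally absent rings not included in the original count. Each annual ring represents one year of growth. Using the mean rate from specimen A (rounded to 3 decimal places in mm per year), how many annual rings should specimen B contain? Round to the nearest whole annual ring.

981 annual rings

Specimen A: true annual ring count = 371 − 4 + 7 = 374.
A: Extension rate ≈ 223.1 / 374 = 0.597 mm/yr.
For B, 585.5 / 0.597 = 980.74 years ≈ 981 annual rings.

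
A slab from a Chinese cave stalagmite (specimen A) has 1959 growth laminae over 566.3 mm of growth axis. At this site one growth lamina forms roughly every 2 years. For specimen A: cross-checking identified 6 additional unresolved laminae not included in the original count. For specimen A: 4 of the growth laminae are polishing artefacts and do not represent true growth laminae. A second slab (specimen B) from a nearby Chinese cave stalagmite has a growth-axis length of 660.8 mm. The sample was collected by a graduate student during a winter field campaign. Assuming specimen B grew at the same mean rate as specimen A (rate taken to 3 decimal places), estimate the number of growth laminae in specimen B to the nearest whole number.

2294 growth laminae

Specimen A: correcting the raw count gives 1959 − 4 + 6 = 1961 true growth laminae.
Specimen A: 1961 growth laminae at 2 years each span 1961 × 2 = 3922 years.
A: 566.3 mm over 3922 years gives 566.3 / 3922 ≈ 0.144 mm/yr.
For B, 660.8 / 0.144 = 4588.89 years; at 2 years per growth lamina that is 4588.89 / 2 ≈ 2294 growth laminae.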